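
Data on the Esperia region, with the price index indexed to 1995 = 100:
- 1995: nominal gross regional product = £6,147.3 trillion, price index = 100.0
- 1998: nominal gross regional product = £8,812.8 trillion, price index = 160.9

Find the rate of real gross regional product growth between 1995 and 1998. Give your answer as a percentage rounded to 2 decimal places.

-10.90%

Real gross regional product 1995 = 6147.3 / 1.000 = 6147.30.
Real gross regional product 1998 = 8812.8 / 1.609 = 5477.19.
Real growth = 5477.19 / 6147.30 − 1 = -0.1090.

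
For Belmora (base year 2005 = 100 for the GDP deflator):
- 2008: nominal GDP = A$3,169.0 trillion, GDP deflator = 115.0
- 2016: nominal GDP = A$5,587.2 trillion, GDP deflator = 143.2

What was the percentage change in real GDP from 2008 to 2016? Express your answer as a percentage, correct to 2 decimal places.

41.59%

Deflate each year: 2008 → 3169.0/1.150 = 2755.65; 2016 → 5587.2/1.432 = 3901.68.
So real GDP changed by 3901.68/2755.65 − 1 = 0.4159, i.e. 41.59%.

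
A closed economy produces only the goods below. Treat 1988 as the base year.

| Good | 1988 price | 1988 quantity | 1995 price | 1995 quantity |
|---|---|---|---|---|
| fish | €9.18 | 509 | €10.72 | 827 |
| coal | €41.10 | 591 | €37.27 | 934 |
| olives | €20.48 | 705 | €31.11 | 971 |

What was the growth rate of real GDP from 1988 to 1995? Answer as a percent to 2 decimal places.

Real GDP 1988 = Nominal GDP 1988 = 9.18·509 + 41.10·591 + 20.48·705 = 43401.12.
Real GDP 1995 (at 1988 prices) = 9.18·827 + 41.10·934 + 20.48·971 = 65865.34.
Real growth = 65865.34/43401.12 − 1 = 0.5176.

51.76%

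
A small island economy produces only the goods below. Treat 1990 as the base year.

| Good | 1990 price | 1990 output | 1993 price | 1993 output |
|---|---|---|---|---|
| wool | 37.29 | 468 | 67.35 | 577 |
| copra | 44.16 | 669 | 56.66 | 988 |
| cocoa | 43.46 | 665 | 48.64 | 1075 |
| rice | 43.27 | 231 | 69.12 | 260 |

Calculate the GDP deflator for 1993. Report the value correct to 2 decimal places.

134.10

Nominal GDP 1993 = 67.35·577 + 56.66·988 + 48.64·1075 + 69.12·260 = 165100.23.
Real GDP 1993 (at 1990 prices) = 37.29·577 + 44.16·988 + 43.46·1075 + 43.27·260 = 123116.11.
Deflator = Nominal/Real × 100 = 165100.23/123116.11 × 100 = 134.101.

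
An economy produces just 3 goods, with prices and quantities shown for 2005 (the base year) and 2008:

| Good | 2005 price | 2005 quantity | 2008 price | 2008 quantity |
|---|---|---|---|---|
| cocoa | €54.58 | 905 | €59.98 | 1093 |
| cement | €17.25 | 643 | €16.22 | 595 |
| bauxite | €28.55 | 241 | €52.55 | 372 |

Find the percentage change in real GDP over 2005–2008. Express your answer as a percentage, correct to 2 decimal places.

Real GDP 2005 = Nominal GDP 2005 = 54.58·905 + 17.25·643 + 28.55·241 = 67367.20.
Real GDP 2008 (at 2005 prices) = 54.58·1093 + 17.25·595 + 28.55·372 = 80540.29.
Real growth = 80540.29/67367.20 − 1 = 0.1955.

19.55%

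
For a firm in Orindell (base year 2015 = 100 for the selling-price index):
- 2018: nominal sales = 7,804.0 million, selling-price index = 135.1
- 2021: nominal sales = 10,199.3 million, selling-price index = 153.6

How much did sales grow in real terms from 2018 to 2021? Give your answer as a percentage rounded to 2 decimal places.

14.95%

Real sales 2018 = 7804.0 / 1.351 = 5776.46.
Real sales 2021 = 10199.3 / 1.536 = 6640.17.
Real growth = 6640.17 / 5776.46 − 1 = 0.1495.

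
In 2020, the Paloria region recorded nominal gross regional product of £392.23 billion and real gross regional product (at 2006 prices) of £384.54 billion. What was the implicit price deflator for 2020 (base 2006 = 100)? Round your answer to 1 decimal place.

implicit price deflator = (Nominal / Real) × 100 = 392.23 / 384.54 × 100 = 102.00.

102.0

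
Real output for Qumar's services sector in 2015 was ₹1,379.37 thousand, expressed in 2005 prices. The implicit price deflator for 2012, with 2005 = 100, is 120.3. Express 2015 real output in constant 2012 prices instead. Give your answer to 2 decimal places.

₹1,659.38 thousand

Real output in 2012 prices = Real output in 2005 prices × (P_2012/P_2005) = 1379.37 × 1.203 = 1659.38.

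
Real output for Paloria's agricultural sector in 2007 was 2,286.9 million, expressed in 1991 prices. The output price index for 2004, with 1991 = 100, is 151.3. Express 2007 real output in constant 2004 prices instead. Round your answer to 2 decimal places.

3,460.08 million

Real output in 2004 prices = Real output in 1991 prices × (P_2004/P_1991) = 2286.9 × 1.513 = 3460.08.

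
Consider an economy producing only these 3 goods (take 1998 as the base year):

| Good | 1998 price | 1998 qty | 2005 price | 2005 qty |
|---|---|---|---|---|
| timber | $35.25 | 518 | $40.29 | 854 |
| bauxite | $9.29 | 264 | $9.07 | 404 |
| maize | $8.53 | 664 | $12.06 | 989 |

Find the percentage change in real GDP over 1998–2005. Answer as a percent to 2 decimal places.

60.35%

Real GDP 1998 = Nominal GDP 1998 = 35.25·518 + 9.29·264 + 8.53·664 = 26375.98.
Real GDP 2005 (at 1998 prices) = 35.25·854 + 9.29·404 + 8.53·989 = 42292.83.
Real growth = 42292.83/26375.98 − 1 = 0.6035.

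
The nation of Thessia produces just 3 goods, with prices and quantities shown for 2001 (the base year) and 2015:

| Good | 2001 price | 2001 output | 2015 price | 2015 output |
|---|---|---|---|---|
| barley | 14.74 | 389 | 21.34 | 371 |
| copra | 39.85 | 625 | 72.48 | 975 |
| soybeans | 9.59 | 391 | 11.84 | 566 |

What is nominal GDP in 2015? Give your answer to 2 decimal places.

Nominal GDP 2015 = Σ (p_2015 × q_2015) = 21.34·371 + 72.48·975 + 11.84·566 = 85286.58.

85286.58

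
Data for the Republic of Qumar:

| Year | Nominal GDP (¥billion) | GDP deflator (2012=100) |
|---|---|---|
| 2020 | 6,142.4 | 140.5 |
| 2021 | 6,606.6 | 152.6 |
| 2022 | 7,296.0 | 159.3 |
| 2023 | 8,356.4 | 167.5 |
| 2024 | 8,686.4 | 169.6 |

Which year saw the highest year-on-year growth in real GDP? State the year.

2023

2021: real = 6606.6/1.526 = 4329.36; growth vs 2020 (4371.81) = -0.97%.
2022: real = 7296.0/1.593 = 4580.04; growth vs 2021 (4329.36) = 5.79%.
2023: real = 8356.4/1.675 = 4988.90; growth vs 2022 (4580.04) = 8.93%.
2024: real = 8686.4/1.696 = 5121.70; growth vs 2023 (4988.90) = 2.66%.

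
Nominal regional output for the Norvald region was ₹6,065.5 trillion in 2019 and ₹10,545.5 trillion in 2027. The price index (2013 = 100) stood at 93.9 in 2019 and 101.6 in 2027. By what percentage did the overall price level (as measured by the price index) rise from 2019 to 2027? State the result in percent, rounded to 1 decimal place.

Price-level change = 101.6 / 93.9 − 1 = 0.0820.

8.2%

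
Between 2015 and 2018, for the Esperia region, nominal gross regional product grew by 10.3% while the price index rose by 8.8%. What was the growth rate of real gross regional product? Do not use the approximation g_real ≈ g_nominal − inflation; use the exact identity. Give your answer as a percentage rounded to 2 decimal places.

1.38%

(1 + g_nom) = (1 + g_real)(1 + π), so g_real = 1.1030 / 1.0880 − 1 = 0.01379.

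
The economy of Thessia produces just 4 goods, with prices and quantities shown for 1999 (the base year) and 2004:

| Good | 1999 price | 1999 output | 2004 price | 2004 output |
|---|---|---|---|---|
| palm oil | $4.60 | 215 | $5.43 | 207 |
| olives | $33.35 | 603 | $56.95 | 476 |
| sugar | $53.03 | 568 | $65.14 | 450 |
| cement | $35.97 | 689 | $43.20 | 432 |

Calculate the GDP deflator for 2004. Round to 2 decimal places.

135.53

Nominal GDP 2004 = 5.43·207 + 56.95·476 + 65.14·450 + 43.20·432 = 76207.61.
Real GDP 2004 (at 1999 prices) = 4.60·207 + 33.35·476 + 53.03·450 + 35.97·432 = 56229.34.
Deflator = Nominal/Real × 100 = 76207.61/56229.34 × 100 = 135.530.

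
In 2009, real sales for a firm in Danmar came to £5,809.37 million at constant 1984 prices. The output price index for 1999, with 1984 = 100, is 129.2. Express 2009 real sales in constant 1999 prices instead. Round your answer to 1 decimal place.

Real sales in 1999 prices = Real sales in 1984 prices × (P_1999/P_1984) = 5809.37 × 1.292 = 7505.71.

£7,505.7 million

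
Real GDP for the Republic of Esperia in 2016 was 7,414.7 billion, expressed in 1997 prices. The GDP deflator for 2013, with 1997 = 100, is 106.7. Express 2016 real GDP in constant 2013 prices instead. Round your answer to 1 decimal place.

7,911.5 billion

Real GDP in 2013 prices = Real GDP in 1997 prices × (P_2013/P_1997) = 7414.7 × 1.067 = 7911.48.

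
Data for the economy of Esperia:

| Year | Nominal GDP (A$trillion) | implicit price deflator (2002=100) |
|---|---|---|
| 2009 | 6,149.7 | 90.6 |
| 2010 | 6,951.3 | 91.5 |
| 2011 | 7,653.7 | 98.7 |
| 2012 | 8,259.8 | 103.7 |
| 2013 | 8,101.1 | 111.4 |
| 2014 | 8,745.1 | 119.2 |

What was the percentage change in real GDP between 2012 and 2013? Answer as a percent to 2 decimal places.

-8.70%

Real GDP 2012 = 8259.8/1.037 = 7965.09.
Real GDP 2013 = 8101.1/1.114 = 7272.08.
Change = 7272.08/7965.09 − 1 = -0.0870.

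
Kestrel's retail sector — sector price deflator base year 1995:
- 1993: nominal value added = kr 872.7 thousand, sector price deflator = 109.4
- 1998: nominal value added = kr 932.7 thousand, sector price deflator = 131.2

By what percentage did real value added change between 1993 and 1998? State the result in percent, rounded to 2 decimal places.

-10.88%

Deflate each year: 1993 → 872.7/1.094 = 797.71; 1998 → 932.7/1.312 = 710.90.
So real value added changed by 710.90/797.71 − 1 = -0.1088, i.e. -10.88%.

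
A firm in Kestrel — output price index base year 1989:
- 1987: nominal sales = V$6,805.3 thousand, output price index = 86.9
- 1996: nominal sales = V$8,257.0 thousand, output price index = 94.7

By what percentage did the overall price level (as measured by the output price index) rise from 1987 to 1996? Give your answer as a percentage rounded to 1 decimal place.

Price-level change = 94.7 / 86.9 − 1 = 0.0898.

9.0%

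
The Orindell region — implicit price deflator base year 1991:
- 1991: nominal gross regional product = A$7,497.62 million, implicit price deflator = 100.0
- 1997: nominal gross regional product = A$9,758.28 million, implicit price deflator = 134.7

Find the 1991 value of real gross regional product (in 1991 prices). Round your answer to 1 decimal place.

Real gross regional product = Nominal / (implicit price deflator/100) = 7497.62 / 1.000 = 7497.62.

A$7,497.6 million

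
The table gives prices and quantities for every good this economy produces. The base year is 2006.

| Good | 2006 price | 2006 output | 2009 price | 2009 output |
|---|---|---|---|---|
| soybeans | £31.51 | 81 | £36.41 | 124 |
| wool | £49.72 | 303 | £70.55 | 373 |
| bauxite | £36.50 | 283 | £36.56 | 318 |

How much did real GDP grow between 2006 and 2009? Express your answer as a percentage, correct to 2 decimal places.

Real GDP 2006 = Nominal GDP 2006 = 31.51·81 + 49.72·303 + 36.50·283 = 27946.97.
Real GDP 2009 (at 2006 prices) = 31.51·124 + 49.72·373 + 36.50·318 = 34059.80.
Real growth = 34059.80/27946.97 − 1 = 0.2187.

21.87%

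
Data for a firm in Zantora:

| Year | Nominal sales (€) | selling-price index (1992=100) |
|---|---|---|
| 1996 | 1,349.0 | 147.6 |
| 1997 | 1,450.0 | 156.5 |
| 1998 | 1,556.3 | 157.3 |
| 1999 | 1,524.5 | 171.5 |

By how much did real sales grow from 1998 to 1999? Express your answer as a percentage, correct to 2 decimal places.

Real sales 1998 = 1556.3/1.573 = 989.38.
Real sales 1999 = 1524.5/1.715 = 888.92.
Change = 888.92/989.38 − 1 = -0.1015.

-10.15%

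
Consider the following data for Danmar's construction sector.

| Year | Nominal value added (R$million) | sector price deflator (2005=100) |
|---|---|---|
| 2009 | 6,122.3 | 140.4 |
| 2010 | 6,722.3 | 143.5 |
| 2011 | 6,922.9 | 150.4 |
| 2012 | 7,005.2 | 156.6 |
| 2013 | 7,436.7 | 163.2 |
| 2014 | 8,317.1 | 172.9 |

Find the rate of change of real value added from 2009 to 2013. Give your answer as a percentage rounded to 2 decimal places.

4.50%

Real value added 2009 = 6122.3/1.404 = 4360.61.
Real value added 2013 = 7436.7/1.632 = 4556.80.
Change = 4556.80/4360.61 − 1 = 0.0450.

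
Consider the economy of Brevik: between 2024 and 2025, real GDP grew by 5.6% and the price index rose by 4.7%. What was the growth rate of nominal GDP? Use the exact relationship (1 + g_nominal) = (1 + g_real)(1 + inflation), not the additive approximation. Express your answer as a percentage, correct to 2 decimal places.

10.56%

(1 + g_nom) = (1 + g_real)(1 + π) = 1.0560 × 1.0470 = 1.10563.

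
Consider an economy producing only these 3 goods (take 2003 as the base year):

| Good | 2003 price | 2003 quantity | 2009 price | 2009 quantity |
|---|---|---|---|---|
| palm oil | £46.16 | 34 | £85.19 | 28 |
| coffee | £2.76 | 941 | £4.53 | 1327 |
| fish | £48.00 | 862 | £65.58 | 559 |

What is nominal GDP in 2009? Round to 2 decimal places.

Nominal GDP 2009 = Σ (p_2009 × q_2009) = 85.19·28 + 4.53·1327 + 65.58·559 = 45055.85.

£45055.85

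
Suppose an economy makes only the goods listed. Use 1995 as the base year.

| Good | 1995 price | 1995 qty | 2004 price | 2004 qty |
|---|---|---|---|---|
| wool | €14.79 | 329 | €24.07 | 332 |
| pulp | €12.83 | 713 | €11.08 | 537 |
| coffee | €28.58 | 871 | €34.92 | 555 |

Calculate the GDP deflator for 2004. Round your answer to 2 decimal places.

Nominal GDP 2004 = 24.07·332 + 11.08·537 + 34.92·555 = 33321.80.
Real GDP 2004 (at 1995 prices) = 14.79·332 + 12.83·537 + 28.58·555 = 27661.89.
Deflator = Nominal/Real × 100 = 33321.80/27661.89 × 100 = 120.461.

120.46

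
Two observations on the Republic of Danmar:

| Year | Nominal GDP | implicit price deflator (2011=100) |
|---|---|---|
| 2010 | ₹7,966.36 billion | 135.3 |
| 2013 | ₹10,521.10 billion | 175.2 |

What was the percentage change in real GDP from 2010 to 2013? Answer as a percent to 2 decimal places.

1.99%

Deflate each year: 2010 → 7966.36/1.353 = 5887.92; 2013 → 10521.10/1.752 = 6005.19.
So real GDP changed by 6005.19/5887.92 − 1 = 0.0199, i.e. 1.99%.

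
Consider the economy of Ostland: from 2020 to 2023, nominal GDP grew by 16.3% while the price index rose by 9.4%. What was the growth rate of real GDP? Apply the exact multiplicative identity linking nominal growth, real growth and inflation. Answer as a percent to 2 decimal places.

6.31%

(1 + g_nom) = (1 + g_real)(1 + π), so g_real = 1.1630 / 1.0940 − 1 = 0.06307.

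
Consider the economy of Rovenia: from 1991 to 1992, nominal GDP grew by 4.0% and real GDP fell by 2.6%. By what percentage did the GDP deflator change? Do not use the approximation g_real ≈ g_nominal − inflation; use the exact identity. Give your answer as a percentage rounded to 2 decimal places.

6.78%

(1 + g_nom) = (1 + g_real)(1 + π), so π = 1.0400 / 0.9740 − 1 = 0.06776.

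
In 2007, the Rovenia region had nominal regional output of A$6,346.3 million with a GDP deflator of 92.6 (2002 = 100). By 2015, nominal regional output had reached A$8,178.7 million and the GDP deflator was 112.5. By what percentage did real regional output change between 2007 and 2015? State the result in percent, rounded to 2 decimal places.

Deflate each year: 2007 → 6346.3/0.926 = 6853.46; 2015 → 8178.7/1.125 = 7269.96.
So real regional output changed by 7269.96/6853.46 − 1 = 0.0608, i.e. 6.08%.

6.08%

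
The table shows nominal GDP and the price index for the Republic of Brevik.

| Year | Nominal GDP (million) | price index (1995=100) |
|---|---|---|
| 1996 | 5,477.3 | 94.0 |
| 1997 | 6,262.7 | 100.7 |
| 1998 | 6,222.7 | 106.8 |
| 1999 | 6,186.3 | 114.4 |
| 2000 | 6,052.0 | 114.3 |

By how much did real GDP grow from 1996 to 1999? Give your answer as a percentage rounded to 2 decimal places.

-7.20%

Real GDP 1996 = 5477.3/0.940 = 5826.91.
Real GDP 1999 = 6186.3/1.144 = 5407.60.
Change = 5407.60/5826.91 − 1 = -0.0720.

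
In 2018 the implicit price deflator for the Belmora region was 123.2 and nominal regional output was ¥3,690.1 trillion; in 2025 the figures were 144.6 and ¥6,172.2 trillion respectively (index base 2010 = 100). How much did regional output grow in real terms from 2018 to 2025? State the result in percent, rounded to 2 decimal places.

42.51%

Deflate each year: 2018 → 3690.1/1.232 = 2995.21; 2025 → 6172.2/1.446 = 4268.46.
So real regional output changed by 4268.46/2995.21 − 1 = 0.4251, i.e. 42.51%.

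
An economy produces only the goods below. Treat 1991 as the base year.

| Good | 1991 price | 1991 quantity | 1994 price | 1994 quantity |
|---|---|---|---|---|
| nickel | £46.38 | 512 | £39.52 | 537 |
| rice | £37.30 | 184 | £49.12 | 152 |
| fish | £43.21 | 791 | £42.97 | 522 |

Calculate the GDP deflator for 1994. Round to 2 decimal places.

Nominal GDP 1994 = 39.52·537 + 49.12·152 + 42.97·522 = 51118.82.
Real GDP 1994 (at 1991 prices) = 46.38·537 + 37.30·152 + 43.21·522 = 53131.28.
Deflator = Nominal/Real × 100 = 51118.82/53131.28 × 100 = 96.212.

96.21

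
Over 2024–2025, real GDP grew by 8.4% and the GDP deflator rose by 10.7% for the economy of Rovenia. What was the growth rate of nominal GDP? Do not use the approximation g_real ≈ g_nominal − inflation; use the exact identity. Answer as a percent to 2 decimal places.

20.00%

(1 + g_nom) = (1 + g_real)(1 + π) = 1.0840 × 1.1070 = 1.19999.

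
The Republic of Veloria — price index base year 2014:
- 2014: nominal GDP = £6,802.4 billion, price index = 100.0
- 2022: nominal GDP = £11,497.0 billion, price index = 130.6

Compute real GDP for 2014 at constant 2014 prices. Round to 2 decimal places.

Real GDP = Nominal / (price index/100) = 6802.4 / 1.000 = 6802.40.

£6,802.40 billion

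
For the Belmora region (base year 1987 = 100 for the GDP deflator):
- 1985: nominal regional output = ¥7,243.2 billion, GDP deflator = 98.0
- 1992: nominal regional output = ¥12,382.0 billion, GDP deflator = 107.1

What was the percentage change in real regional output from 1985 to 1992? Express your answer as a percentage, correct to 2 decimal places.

Real regional output 1985 = 7243.2 / 0.980 = 7391.02.
Real regional output 1992 = 12382.0 / 1.071 = 11561.16.
Real growth = 11561.16 / 7391.02 − 1 = 0.5642.

56.42%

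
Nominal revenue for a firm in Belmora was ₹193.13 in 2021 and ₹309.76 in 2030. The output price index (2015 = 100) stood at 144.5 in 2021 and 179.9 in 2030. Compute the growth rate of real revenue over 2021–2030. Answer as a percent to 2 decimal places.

Deflate each year: 2021 → 193.13/1.445 = 133.65; 2030 → 309.76/1.799 = 172.18.
So real revenue changed by 172.18/133.65 − 1 = 0.2883, i.e. 28.83%.

28.83%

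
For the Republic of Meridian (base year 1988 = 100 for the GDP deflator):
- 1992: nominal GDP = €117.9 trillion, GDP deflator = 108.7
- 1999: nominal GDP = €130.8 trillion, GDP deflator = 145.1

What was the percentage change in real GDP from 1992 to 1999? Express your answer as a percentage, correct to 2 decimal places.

Real GDP 1992 = 117.9 / 1.087 = 108.46.
Real GDP 1999 = 130.8 / 1.451 = 90.14.
Real growth = 90.14 / 108.46 − 1 = -0.1689.

-16.89%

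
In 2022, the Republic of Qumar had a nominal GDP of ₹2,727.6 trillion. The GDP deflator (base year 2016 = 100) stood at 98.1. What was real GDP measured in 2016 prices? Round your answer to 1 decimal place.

₹2,780.4 trillion

Real GDP = Nominal / (GDP deflator/100) = 2727.6 / 0.981 = 2780.43.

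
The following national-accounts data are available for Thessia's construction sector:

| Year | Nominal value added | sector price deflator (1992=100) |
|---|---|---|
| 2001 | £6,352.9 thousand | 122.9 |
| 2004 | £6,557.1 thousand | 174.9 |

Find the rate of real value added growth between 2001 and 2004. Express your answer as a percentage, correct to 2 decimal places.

-27.47%

Deflate each year: 2001 → 6352.9/1.229 = 5169.16; 2004 → 6557.1/1.749 = 3749.06.
So real value added changed by 3749.06/5169.16 − 1 = -0.2747, i.e. -27.47%.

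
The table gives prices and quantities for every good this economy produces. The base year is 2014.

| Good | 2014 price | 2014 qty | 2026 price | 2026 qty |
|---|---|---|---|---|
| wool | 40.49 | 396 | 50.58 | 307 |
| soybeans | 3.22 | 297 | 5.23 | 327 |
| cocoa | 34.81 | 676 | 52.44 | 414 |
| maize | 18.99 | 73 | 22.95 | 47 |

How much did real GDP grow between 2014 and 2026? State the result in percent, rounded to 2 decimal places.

-31.31%

Real GDP 2014 = Nominal GDP 2014 = 40.49·396 + 3.22·297 + 34.81·676 + 18.99·73 = 41908.21.
Real GDP 2026 (at 2014 prices) = 40.49·307 + 3.22·327 + 34.81·414 + 18.99·47 = 28787.24.
Real growth = 28787.24/41908.21 − 1 = -0.3131.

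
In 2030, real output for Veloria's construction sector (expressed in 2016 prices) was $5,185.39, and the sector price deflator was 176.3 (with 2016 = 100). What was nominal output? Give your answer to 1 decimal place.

Nominal output = Real × (sector price deflator/100) = 5185.39 × 1.763 = 9141.84.

$9,141.8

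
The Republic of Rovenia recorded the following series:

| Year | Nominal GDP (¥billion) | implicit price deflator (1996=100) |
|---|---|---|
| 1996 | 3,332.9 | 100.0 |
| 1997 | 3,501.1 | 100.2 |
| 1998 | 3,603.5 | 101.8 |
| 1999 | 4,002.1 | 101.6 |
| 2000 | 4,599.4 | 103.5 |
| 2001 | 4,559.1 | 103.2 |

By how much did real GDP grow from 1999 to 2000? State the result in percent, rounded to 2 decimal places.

12.81%

Real GDP 1999 = 4002.1/1.016 = 3939.07.
Real GDP 2000 = 4599.4/1.035 = 4443.86.
Change = 4443.86/3939.07 − 1 = 0.1281.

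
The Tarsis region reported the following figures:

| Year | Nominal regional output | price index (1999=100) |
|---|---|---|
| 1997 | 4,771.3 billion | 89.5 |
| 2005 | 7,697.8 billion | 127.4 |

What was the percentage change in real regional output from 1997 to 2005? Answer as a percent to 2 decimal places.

13.34%

Deflate each year: 1997 → 4771.3/0.895 = 5331.06; 2005 → 7697.8/1.274 = 6042.23.
So real regional output changed by 6042.23/5331.06 − 1 = 0.1334, i.e. 13.34%.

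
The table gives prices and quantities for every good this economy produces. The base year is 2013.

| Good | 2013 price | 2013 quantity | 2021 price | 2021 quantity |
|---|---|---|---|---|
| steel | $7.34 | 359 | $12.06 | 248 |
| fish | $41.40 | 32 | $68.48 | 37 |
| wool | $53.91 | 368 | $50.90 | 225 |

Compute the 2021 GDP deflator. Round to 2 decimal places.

Nominal GDP 2021 = 12.06·248 + 68.48·37 + 50.90·225 = 16977.14.
Real GDP 2021 (at 2013 prices) = 7.34·248 + 41.40·37 + 53.91·225 = 15481.87.
Deflator = Nominal/Real × 100 = 16977.14/15481.87 × 100 = 109.658.

109.66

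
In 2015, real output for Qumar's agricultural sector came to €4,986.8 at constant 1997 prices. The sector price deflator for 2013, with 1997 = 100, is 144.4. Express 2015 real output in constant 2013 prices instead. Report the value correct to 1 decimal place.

Real output in 2013 prices = Real output in 1997 prices × (P_2013/P_1997) = 4986.8 × 1.444 = 7200.94.

€7,200.9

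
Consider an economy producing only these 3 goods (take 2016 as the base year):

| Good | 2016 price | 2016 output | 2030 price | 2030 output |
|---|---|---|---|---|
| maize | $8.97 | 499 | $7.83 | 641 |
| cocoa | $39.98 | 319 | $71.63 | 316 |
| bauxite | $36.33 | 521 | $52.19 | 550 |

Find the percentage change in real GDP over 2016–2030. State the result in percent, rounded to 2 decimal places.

6.10%

Real GDP 2016 = Nominal GDP 2016 = 8.97·499 + 39.98·319 + 36.33·521 = 36157.58.
Real GDP 2030 (at 2016 prices) = 8.97·641 + 39.98·316 + 36.33·550 = 38364.95.
Real growth = 38364.95/36157.58 − 1 = 0.0610.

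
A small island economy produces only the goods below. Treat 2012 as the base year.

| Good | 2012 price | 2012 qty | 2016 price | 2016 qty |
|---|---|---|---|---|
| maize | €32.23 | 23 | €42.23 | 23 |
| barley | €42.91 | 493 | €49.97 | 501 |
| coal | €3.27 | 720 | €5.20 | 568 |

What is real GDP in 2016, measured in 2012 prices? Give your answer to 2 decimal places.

Real GDP 2016 = Σ (p_2012 × q_2016) = 32.23·23 + 42.91·501 + 3.27·568 = 24096.56.

€24096.56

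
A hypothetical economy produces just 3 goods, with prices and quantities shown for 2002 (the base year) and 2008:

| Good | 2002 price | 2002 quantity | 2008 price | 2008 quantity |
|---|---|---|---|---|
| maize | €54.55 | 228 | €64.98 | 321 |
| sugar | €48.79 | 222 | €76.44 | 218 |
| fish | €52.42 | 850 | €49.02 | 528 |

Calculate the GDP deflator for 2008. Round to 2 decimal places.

Nominal GDP 2008 = 64.98·321 + 76.44·218 + 49.02·528 = 63405.06.
Real GDP 2008 (at 2002 prices) = 54.55·321 + 48.79·218 + 52.42·528 = 55824.53.
Deflator = Nominal/Real × 100 = 63405.06/55824.53 × 100 = 113.579.

113.58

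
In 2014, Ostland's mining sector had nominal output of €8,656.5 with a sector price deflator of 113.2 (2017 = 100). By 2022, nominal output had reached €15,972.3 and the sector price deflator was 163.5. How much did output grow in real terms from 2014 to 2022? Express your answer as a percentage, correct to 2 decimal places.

Real output 2014 = 8656.5 / 1.132 = 7647.08.
Real output 2022 = 15972.3 / 1.635 = 9768.99.
Real growth = 9768.99 / 7647.08 − 1 = 0.2775.

27.75%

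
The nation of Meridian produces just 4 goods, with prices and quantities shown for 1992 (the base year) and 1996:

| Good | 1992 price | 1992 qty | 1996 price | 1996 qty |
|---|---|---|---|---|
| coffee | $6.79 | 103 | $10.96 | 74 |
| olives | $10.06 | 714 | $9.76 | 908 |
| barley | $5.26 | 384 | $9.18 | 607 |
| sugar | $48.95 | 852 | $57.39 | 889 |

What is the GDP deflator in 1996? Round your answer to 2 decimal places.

117.60

Nominal GDP 1996 = 10.96·74 + 9.76·908 + 9.18·607 + 57.39·889 = 66265.09.
Real GDP 1996 (at 1992 prices) = 6.79·74 + 10.06·908 + 5.26·607 + 48.95·889 = 56346.31.
Deflator = Nominal/Real × 100 = 66265.09/56346.31 × 100 = 117.603.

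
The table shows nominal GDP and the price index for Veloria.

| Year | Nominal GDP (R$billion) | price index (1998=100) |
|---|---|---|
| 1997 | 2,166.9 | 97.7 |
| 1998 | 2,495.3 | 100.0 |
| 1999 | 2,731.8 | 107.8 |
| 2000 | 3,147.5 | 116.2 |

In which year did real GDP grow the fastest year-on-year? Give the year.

1998: real = 2495.3/1.000 = 2495.30; growth vs 1997 (2217.91) = 12.51%.
1999: real = 2731.8/1.078 = 2534.14; growth vs 1998 (2495.30) = 1.56%.
2000: real = 3147.5/1.162 = 2708.69; growth vs 1999 (2534.14) = 6.89%.

1998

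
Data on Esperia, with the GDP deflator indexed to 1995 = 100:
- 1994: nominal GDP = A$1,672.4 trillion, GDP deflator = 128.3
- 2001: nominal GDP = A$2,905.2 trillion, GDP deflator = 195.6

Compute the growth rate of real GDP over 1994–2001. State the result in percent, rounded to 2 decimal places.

Real GDP 1994 = 1672.4 / 1.283 = 1303.51.
Real GDP 2001 = 2905.2 / 1.956 = 1485.28.
Real growth = 1485.28 / 1303.51 − 1 = 0.1394.

13.94%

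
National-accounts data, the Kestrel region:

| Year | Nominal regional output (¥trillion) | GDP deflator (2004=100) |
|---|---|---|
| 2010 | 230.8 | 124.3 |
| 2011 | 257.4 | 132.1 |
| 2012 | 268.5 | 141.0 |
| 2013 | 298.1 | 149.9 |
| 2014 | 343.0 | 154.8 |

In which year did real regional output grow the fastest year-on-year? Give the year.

2014

2011: real = 257.4/1.321 = 194.85; growth vs 2010 (185.68) = 4.94%.
2012: real = 268.5/1.410 = 190.43; growth vs 2011 (194.85) = -2.27%.
2013: real = 298.1/1.499 = 198.87; growth vs 2012 (190.43) = 4.43%.
2014: real = 343.0/1.548 = 221.58; growth vs 2013 (198.87) = 11.42%.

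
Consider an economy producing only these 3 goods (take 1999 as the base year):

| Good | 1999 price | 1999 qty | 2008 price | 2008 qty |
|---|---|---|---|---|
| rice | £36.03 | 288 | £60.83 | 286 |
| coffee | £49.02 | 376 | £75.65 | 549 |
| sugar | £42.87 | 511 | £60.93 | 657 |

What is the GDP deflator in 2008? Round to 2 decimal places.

151.36

Nominal GDP 2008 = 60.83·286 + 75.65·549 + 60.93·657 = 98960.24.
Real GDP 2008 (at 1999 prices) = 36.03·286 + 49.02·549 + 42.87·657 = 65382.15.
Deflator = Nominal/Real × 100 = 98960.24/65382.15 × 100 = 151.357.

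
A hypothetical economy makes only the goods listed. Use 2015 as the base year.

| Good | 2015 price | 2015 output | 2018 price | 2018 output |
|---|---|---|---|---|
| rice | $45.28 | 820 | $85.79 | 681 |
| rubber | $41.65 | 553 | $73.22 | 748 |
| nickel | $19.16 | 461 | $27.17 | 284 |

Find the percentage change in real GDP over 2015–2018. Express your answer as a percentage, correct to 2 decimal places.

-2.27%

Real GDP 2015 = Nominal GDP 2015 = 45.28·820 + 41.65·553 + 19.16·461 = 68994.81.
Real GDP 2018 (at 2015 prices) = 45.28·681 + 41.65·748 + 19.16·284 = 67431.32.
Real growth = 67431.32/68994.81 − 1 = -0.0227.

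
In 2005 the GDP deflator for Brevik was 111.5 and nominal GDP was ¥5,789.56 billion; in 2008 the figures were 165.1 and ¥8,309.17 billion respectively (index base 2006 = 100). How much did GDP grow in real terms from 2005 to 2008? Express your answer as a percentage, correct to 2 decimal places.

-3.07%

Deflate each year: 2005 → 5789.56/1.115 = 5192.43; 2008 → 8309.17/1.651 = 5032.81.
So real GDP changed by 5032.81/5192.43 − 1 = -0.0307, i.e. -3.07%.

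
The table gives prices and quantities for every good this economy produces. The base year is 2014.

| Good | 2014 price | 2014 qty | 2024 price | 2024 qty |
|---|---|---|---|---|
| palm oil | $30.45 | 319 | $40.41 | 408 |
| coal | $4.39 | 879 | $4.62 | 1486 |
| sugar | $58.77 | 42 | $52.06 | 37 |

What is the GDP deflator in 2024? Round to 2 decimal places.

119.68

Nominal GDP 2024 = 40.41·408 + 4.62·1486 + 52.06·37 = 25278.82.
Real GDP 2024 (at 2014 prices) = 30.45·408 + 4.39·1486 + 58.77·37 = 21121.63.
Deflator = Nominal/Real × 100 = 25278.82/21121.63 × 100 = 119.682.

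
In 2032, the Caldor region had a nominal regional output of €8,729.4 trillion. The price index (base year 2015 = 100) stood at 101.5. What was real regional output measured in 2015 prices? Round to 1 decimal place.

€8,600.4 trillion

Real regional output = Nominal / (price index/100) = 8729.4 / 1.015 = 8600.39.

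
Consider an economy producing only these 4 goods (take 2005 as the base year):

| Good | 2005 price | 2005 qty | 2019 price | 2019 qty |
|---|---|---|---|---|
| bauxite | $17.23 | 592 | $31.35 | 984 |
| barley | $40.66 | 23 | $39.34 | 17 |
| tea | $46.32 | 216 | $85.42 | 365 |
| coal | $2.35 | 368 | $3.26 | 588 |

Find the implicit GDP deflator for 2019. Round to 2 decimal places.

179.81

Nominal GDP 2019 = 31.35·984 + 39.34·17 + 85.42·365 + 3.26·588 = 64612.36.
Real GDP 2019 (at 2005 prices) = 17.23·984 + 40.66·17 + 46.32·365 + 2.35·588 = 35934.14.
Deflator = Nominal/Real × 100 = 64612.36/35934.14 × 100 = 179.808.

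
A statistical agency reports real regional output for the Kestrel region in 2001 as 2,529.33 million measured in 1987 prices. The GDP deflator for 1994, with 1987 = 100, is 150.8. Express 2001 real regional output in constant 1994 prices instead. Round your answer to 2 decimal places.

Real regional output in 1994 prices = Real regional output in 1987 prices × (P_1994/P_1987) = 2529.33 × 1.508 = 3814.23.

3,814.23 million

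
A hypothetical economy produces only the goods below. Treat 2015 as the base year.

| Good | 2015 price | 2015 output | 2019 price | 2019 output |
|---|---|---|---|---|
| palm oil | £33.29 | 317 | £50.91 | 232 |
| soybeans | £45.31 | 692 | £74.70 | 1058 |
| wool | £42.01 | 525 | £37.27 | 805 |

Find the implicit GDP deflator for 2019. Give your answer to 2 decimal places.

Nominal GDP 2019 = 50.91·232 + 74.70·1058 + 37.27·805 = 120846.07.
Real GDP 2019 (at 2015 prices) = 33.29·232 + 45.31·1058 + 42.01·805 = 89479.31.
Deflator = Nominal/Real × 100 = 120846.07/89479.31 × 100 = 135.055.

135.05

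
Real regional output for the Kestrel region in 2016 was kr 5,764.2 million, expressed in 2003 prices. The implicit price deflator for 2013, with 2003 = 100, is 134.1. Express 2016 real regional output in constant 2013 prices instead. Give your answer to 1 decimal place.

kr 7,729.8 million

Real regional output in 2013 prices = Real regional output in 2003 prices × (P_2013/P_2003) = 5764.2 × 1.341 = 7729.79.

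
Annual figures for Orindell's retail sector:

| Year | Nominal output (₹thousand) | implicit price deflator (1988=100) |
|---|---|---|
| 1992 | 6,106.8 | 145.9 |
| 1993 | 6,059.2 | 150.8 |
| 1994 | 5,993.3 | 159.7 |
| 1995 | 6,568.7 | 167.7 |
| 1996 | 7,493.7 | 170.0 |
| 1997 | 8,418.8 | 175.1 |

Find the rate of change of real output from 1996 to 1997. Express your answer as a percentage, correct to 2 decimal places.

Real output 1996 = 7493.7/1.700 = 4408.06.
Real output 1997 = 8418.8/1.751 = 4808.00.
Change = 4808.00/4408.06 − 1 = 0.0907.

9.07%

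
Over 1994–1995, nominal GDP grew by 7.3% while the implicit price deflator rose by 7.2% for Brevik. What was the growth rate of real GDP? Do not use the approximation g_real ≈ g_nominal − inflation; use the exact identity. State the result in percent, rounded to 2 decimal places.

0.09%

(1 + g_nom) = (1 + g_real)(1 + π), so g_real = 1.0730 / 1.0720 − 1 = 0.00093.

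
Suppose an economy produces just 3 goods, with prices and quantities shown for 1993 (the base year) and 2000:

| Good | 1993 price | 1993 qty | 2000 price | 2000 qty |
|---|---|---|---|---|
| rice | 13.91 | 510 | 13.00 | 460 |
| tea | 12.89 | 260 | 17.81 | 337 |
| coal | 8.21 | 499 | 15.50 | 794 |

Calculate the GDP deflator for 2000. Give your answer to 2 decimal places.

Nominal GDP 2000 = 13.00·460 + 17.81·337 + 15.50·794 = 24288.97.
Real GDP 2000 (at 1993 prices) = 13.91·460 + 12.89·337 + 8.21·794 = 17261.27.
Deflator = Nominal/Real × 100 = 24288.97/17261.27 × 100 = 140.714.

140.71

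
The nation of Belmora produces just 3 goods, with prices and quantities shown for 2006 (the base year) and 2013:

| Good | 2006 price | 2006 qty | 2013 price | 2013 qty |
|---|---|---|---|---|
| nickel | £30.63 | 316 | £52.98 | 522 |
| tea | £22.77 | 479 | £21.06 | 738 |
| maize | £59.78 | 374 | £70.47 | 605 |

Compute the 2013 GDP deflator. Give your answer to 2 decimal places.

Nominal GDP 2013 = 52.98·522 + 21.06·738 + 70.47·605 = 85832.19.
Real GDP 2013 (at 2006 prices) = 30.63·522 + 22.77·738 + 59.78·605 = 68960.02.
Deflator = Nominal/Real × 100 = 85832.19/68960.02 × 100 = 124.467.

124.47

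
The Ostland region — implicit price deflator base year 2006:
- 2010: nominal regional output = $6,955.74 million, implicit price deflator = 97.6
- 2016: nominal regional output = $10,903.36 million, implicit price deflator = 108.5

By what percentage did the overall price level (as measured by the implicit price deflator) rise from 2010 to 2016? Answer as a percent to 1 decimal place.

Price-level change = 108.5 / 97.6 − 1 = 0.1117.

11.2%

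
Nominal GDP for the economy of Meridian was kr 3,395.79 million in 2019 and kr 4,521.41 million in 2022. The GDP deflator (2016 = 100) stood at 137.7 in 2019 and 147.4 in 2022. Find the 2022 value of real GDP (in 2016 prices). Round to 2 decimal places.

kr 3,067.44 million

Real GDP = Nominal / (GDP deflator/100) = 4521.41 / 1.474 = 3067.44.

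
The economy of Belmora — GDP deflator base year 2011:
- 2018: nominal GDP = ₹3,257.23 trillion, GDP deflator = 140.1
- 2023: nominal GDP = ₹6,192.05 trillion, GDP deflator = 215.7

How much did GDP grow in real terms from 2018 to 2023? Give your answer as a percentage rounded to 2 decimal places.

Deflate each year: 2018 → 3257.23/1.401 = 2324.93; 2023 → 6192.05/2.157 = 2870.68.
So real GDP changed by 2870.68/2324.93 − 1 = 0.2347, i.e. 23.47%.

23.47%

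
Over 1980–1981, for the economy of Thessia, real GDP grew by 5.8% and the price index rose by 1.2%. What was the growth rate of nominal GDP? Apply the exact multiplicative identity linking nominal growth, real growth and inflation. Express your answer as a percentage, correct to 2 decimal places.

7.07%

(1 + g_nom) = (1 + g_real)(1 + π) = 1.0580 × 1.0120 = 1.07070.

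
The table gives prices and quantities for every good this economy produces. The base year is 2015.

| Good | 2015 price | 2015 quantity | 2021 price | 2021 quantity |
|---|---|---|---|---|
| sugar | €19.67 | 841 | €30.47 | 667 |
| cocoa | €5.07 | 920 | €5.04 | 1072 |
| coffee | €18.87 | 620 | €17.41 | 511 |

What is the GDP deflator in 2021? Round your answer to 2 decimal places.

Nominal GDP 2021 = 30.47·667 + 5.04·1072 + 17.41·511 = 34622.88.
Real GDP 2021 (at 2015 prices) = 19.67·667 + 5.07·1072 + 18.87·511 = 28197.50.
Deflator = Nominal/Real × 100 = 34622.88/28197.50 × 100 = 122.787.

122.79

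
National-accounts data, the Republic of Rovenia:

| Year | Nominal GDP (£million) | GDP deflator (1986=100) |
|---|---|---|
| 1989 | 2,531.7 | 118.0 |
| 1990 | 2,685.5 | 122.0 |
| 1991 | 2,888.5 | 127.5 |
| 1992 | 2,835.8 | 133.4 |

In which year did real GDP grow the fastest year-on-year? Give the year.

1990: real = 2685.5/1.220 = 2201.23; growth vs 1989 (2145.51) = 2.60%.
1991: real = 2888.5/1.275 = 2265.49; growth vs 1990 (2201.23) = 2.92%.
1992: real = 2835.8/1.334 = 2125.79; growth vs 1991 (2265.49) = -6.17%.

1991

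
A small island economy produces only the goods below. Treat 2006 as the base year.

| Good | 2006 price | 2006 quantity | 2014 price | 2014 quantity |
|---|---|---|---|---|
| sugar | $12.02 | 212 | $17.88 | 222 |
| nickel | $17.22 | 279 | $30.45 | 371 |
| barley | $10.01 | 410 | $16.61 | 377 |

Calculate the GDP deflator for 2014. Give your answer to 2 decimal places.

167.79

Nominal GDP 2014 = 17.88·222 + 30.45·371 + 16.61·377 = 21528.28.
Real GDP 2014 (at 2006 prices) = 12.02·222 + 17.22·371 + 10.01·377 = 12830.83.
Deflator = Nominal/Real × 100 = 21528.28/12830.83 × 100 = 167.786.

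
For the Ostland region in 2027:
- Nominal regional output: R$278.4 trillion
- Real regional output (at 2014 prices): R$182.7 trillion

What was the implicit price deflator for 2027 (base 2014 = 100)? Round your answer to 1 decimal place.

152.4

implicit price deflator = (Nominal / Real) × 100 = 278.4 / 182.7 × 100 = 152.38.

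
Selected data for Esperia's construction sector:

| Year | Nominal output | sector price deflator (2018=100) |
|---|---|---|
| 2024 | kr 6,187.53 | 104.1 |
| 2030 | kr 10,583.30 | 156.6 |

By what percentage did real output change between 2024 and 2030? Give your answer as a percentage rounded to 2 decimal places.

13.70%

Real output 2024 = 6187.53 / 1.041 = 5943.83.
Real output 2030 = 10583.30 / 1.566 = 6758.17.
Real growth = 6758.17 / 5943.83 − 1 = 0.1370.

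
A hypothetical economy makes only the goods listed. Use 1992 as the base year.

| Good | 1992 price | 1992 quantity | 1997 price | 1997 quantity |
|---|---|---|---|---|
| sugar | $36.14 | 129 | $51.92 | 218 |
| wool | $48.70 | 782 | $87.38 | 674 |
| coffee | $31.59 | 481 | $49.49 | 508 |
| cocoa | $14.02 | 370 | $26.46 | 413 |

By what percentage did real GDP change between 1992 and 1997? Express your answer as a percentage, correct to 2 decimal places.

Real GDP 1992 = Nominal GDP 1992 = 36.14·129 + 48.70·782 + 31.59·481 + 14.02·370 = 63127.65.
Real GDP 1997 (at 1992 prices) = 36.14·218 + 48.70·674 + 31.59·508 + 14.02·413 = 62540.30.
Real growth = 62540.30/63127.65 − 1 = -0.0093.

-0.93%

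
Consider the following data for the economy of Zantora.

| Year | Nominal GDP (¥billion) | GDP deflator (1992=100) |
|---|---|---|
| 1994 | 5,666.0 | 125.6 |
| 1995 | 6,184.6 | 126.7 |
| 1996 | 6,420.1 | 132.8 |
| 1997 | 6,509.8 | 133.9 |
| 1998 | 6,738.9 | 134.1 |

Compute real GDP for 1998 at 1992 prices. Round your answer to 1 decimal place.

¥5,025.3 billion

Real GDP 1998 = 6738.9 / 1.341 = 5025.28.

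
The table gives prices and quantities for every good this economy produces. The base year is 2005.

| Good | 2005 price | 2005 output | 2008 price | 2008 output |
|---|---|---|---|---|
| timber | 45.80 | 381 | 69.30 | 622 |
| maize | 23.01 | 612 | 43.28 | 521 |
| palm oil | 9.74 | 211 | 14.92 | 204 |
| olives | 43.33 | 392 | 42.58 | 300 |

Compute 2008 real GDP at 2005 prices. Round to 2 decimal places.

Real GDP 2008 = Σ (p_2005 × q_2008) = 45.80·622 + 23.01·521 + 9.74·204 + 43.33·300 = 55461.77.

55461.77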